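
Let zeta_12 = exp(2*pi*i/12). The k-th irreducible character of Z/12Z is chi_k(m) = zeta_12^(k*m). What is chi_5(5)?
chi_5(5) = zeta_12^25 = exp(I*pi/6)

Derivation: chi_5(5) = zeta_12^(5*5) = zeta_12^25. Since zeta_12^12 = 1, this equals zeta_12^1 = exp(2*pi*i*1/12) = exp(I*pi/6).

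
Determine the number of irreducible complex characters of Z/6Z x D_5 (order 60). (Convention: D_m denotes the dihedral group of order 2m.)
24

Working: The number of irreducible complex representations of a finite group equals its number of conjugacy classes. For a direct product, #classes(G x H) = #classes(G) * #classes(H). Z/6Z has 6 classes (abelian), D_5 has 4 classes, so 6 * 4 = 24, so Z/6Z x D_5 (order 60) has exactly 24 irreducible complex representations.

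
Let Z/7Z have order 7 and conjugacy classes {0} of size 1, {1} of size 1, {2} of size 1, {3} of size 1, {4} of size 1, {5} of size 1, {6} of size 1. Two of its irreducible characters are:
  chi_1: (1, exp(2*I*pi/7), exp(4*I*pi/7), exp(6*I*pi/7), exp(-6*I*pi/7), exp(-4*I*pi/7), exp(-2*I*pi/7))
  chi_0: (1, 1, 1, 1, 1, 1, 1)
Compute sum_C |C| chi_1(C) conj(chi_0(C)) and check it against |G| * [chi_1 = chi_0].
Sum = 0; so <chi_1, chi_0> = 0 (distinct irreducibles are orthogonal).

Details: Compute term by term over conjugacy classes (|C| * chi_1(C) * conj(chi_0(C))):
  1*(1)*conj(1) + 1*(exp(2*I*pi/7))*conj(1) + 1*(exp(4*I*pi/7))*conj(1) + 1*(exp(6*I*pi/7))*conj(1) + 1*(exp(-6*I*pi/7))*conj(1) + 1*(exp(-4*I*pi/7))*conj(1) + 1*(exp(-2*I*pi/7))*conj(1)
  = (1) + (exp(2*I*pi/7)) + (exp(4*I*pi/7)) + (exp(6*I*pi/7)) + (exp(-6*I*pi/7)) + (exp(-4*I*pi/7)) + (exp(-2*I*pi/7))
  = 0.
(Exp terms are combined using exp(i*s)*conj(exp(i*t)) = exp(i*(s-t)), and sums of them are collapsed using the identity that for every m > 1 the m distinct m-th roots of unity sum to 0, e.g. 1 + exp(2*I*pi/3) + exp(-2*I*pi/3) = 0.)
Dividing by |G| = 7 gives 0/7 = 0, matching the row-orthogonality relation <chi_1, chi_0> = [chi_1 = chi_0].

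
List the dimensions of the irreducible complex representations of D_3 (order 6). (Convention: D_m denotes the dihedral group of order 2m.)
Dimensions: 1, 1, 2

Argument: There are 3 irreducibles (= number of conjugacy classes). Their dimensions d_i satisfy sum d_i^2 = |G| = 6: 1 + 1 + 4 = 6.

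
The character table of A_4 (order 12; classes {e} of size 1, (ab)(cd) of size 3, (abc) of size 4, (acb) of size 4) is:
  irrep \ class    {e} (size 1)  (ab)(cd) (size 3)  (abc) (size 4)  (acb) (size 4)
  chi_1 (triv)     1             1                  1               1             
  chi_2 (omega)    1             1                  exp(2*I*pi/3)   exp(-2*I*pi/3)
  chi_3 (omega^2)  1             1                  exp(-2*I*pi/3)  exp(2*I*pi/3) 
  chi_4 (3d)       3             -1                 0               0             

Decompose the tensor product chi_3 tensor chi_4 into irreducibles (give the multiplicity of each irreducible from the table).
chi_3 tensor chi_4 = chi_4 (all other irreducibles have multiplicity 0).

Argument: The character of a tensor product is the pointwise product (chi_3 * chi_4)(C) = chi_3(C) * chi_4(C):
  {e}: (1)*(3), (ab)(cd): (1)*(-1), (abc): (exp(-2*I*pi/3))*(0), (acb): (exp(2*I*pi/3))*(0)
so (chi_3 * chi_4) takes values
  {e} -> 3, (ab)(cd) -> -1, (abc) -> 0, (acb) -> 0.
Now take the inner product of this character with each irreducible chi from the table, <chi_3*chi_4, chi> = (1/12) sum_C |C| (chi_3*chi_4)(C) conj(chi(C)):
  <chi_3*chi_4, chi_1> = (1/12)[1*(3)*conj(1) + 3*(-1)*conj(1) + 4*(0)*conj(1) + 4*(0)*conj(1)]
      = (1/12)[(3) + (-3) + (0) + (0)] = 0/12 = 0
  <chi_3*chi_4, chi_2> = (1/12)[1*(3)*conj(1) + 3*(-1)*conj(1) + 4*(0)*conj(exp(2*I*pi/3)) + 4*(0)*conj(exp(-2*I*pi/3))]
      = (1/12)[(3) + (-3) + (0) + (0)] = 0/12 = 0
  <chi_3*chi_4, chi_3> = (1/12)[1*(3)*conj(1) + 3*(-1)*conj(1) + 4*(0)*conj(exp(-2*I*pi/3)) + 4*(0)*conj(exp(2*I*pi/3))]
      = (1/12)[(3) + (-3) + (0) + (0)] = 0/12 = 0
  <chi_3*chi_4, chi_4> = (1/12)[1*(3)*conj(3) + 3*(-1)*conj(-1) + 4*(0)*conj(0) + 4*(0)*conj(0)]
      = (1/12)[(9) + (3) + (0) + (0)] = 12/12 = 1
(Exp terms are combined using exp(i*s)*conj(exp(i*t)) = exp(i*(s-t)), and sums of them are collapsed using the identity that for every m > 1 the m distinct m-th roots of unity sum to 0, e.g. 1 + exp(2*I*pi/3) + exp(-2*I*pi/3) = 0.)
Hence the multiplicities are chi_4: 1. Dimension check: dim(chi_3)*dim(chi_4) = 1*3 = 3 and sum (mult * dim) = 1*3 = 3.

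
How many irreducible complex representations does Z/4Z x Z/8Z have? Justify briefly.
32

Details: The number of irreducible complex representations of a finite group equals its number of conjugacy classes. Z/4Z x Z/8Z is abelian of order 32, so every element is its own conjugacy class: 32 classes, so Z/4Z x Z/8Z (order 32) has exactly 32 irreducible complex representations.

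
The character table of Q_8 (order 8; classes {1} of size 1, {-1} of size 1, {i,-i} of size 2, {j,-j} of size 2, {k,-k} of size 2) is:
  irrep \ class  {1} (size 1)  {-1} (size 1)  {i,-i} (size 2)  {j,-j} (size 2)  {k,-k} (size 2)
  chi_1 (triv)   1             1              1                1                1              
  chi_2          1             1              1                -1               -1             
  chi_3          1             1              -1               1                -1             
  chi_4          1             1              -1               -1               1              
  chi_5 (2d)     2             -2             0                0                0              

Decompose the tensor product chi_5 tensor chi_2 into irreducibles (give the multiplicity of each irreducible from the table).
chi_5 tensor chi_2 = chi_5 (all other irreducibles have multiplicity 0).

The character of a tensor product is the pointwise product (chi_5 * chi_2)(C) = chi_5(C) * chi_2(C):
  {1}: (2)*(1), {-1}: (-2)*(1), {i,-i}: (0)*(1), {j,-j}: (0)*(-1), {k,-k}: (0)*(-1)
so (chi_5 * chi_2) takes values
  {1} -> 2, {-1} -> -2, {i,-i} -> 0, {j,-j} -> 0, {k,-k} -> 0.
Now take the inner product of this character with each irreducible chi from the table, <chi_5*chi_2, chi> = (1/8) sum_C |C| (chi_5*chi_2)(C) conj(chi(C)):
  <chi_5*chi_2, chi_1> = (1/8)[1*(2)*conj(1) + 1*(-2)*conj(1) + 2*(0)*conj(1) + 2*(0)*conj(1) + 2*(0)*conj(1)]
      = (1/8)[(2) + (-2) + (0) + (0) + (0)] = 0/8 = 0
  <chi_5*chi_2, chi_2> = (1/8)[1*(2)*conj(1) + 1*(-2)*conj(1) + 2*(0)*conj(1) + 2*(0)*conj(-1) + 2*(0)*conj(-1)]
      = (1/8)[(2) + (-2) + (0) + (0) + (0)] = 0/8 = 0
  <chi_5*chi_2, chi_3> = (1/8)[1*(2)*conj(1) + 1*(-2)*conj(1) + 2*(0)*conj(-1) + 2*(0)*conj(1) + 2*(0)*conj(-1)]
      = (1/8)[(2) + (-2) + (0) + (0) + (0)] = 0/8 = 0
  <chi_5*chi_2, chi_4> = (1/8)[1*(2)*conj(1) + 1*(-2)*conj(1) + 2*(0)*conj(-1) + 2*(0)*conj(-1) + 2*(0)*conj(1)]
      = (1/8)[(2) + (-2) + (0) + (0) + (0)] = 0/8 = 0
  <chi_5*chi_2, chi_5> = (1/8)[1*(2)*conj(2) + 1*(-2)*conj(-2) + 2*(0)*conj(0) + 2*(0)*conj(0) + 2*(0)*conj(0)]
      = (1/8)[(4) + (4) + (0) + (0) + (0)] = 8/8 = 1
Hence the multiplicities are chi_5: 1. Dimension check: dim(chi_5)*dim(chi_2) = 2*1 = 2 and sum (mult * dim) = 1*2 = 2.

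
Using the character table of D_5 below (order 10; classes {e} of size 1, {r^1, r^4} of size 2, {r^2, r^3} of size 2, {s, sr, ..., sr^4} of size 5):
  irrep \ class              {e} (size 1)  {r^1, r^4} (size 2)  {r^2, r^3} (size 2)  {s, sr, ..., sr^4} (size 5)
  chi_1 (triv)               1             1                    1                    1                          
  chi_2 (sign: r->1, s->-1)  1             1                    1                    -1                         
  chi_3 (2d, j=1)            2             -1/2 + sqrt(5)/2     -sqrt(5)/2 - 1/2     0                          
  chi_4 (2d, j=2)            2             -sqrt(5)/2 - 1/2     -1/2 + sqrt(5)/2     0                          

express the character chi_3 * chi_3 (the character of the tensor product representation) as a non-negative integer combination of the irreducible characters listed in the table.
chi_3 tensor chi_3 = chi_1 + chi_2 + chi_4 (all other irreducibles have multiplicity 0).

The character of a tensor product is the pointwise product (chi_3 * chi_3)(C) = chi_3(C) * chi_3(C):
  {e}: (2)*(2), {r^1, r^4}: (-1/2 + sqrt(5)/2)*(-1/2 + sqrt(5)/2), {r^2, r^3}: (-sqrt(5)/2 - 1/2)*(-sqrt(5)/2 - 1/2), {s, sr, ..., sr^4}: (0)*(0)
so (chi_3 * chi_3) takes values
  {e} -> 4, {r^1, r^4} -> 3/2 - sqrt(5)/2, {r^2, r^3} -> sqrt(5)/2 + 3/2, {s, sr, ..., sr^4} -> 0.
Now take the inner product of this character with each irreducible chi from the table, <chi_3*chi_3, chi> = (1/10) sum_C |C| (chi_3*chi_3)(C) conj(chi(C)):
  <chi_3*chi_3, chi_1> = (1/10)[1*(4)*conj(1) + 2*(3/2 - sqrt(5)/2)*conj(1) + 2*(sqrt(5)/2 + 3/2)*conj(1) + 5*(0)*conj(1)]
      = (1/10)[(4) + (3 - sqrt(5)) + (sqrt(5) + 3) + (0)] = 10/10 = 1
  <chi_3*chi_3, chi_2> = (1/10)[1*(4)*conj(1) + 2*(3/2 - sqrt(5)/2)*conj(1) + 2*(sqrt(5)/2 + 3/2)*conj(1) + 5*(0)*conj(-1)]
      = (1/10)[(4) + (3 - sqrt(5)) + (sqrt(5) + 3) + (0)] = 10/10 = 1
  <chi_3*chi_3, chi_3> = (1/10)[1*(4)*conj(2) + 2*(3/2 - sqrt(5)/2)*conj(-1/2 + sqrt(5)/2) + 2*(sqrt(5)/2 + 3/2)*conj(-sqrt(5)/2 - 1/2) + 5*(0)*conj(0)]
      = (1/10)[(8) + (-4 + 2*sqrt(5)) + (-2*sqrt(5) - 4) + (0)] = 0/10 = 0
  <chi_3*chi_3, chi_4> = (1/10)[1*(4)*conj(2) + 2*(3/2 - sqrt(5)/2)*conj(-sqrt(5)/2 - 1/2) + 2*(sqrt(5)/2 + 3/2)*conj(-1/2 + sqrt(5)/2) + 5*(0)*conj(0)]
      = (1/10)[(8) + (1 - sqrt(5)) + (1 + sqrt(5)) + (0)] = 10/10 = 1
Hence the multiplicities are chi_1: 1, chi_2: 1, chi_4: 1. Dimension check: dim(chi_3)*dim(chi_3) = 2*2 = 4 and sum (mult * dim) = 1*1 + 1*1 + 1*2 = 4.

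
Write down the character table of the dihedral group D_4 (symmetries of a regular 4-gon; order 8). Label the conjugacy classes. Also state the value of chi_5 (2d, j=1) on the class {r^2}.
Conjugacy classes: {e} of size 1, {r^2} of size 1, {r^1, r^3} of size 2, {s, sr^2, ...} of size 2, {sr, sr^3, ...} of size 2.
Character table:
  irrep \ class              {e} (size 1)  {r^2} (size 1)  {r^1, r^3} (size 2)  {s, sr^2, ...} (size 2)  {sr, sr^3, ...} (size 2)
  chi_1 (triv)               1             1               1                    1                        1                       
  chi_2 (sign: r->1, s->-1)  1             1               1                    -1                       -1                      
  chi_3 (r->-1, s->1)        1             1               -1                   1                        -1                      
  chi_4 (r->-1, s->-1)       1             1               -1                   -1                       1                       
  chi_5 (2d, j=1)            2             -2              0                    0                        0                       

Spot check: chi_5 (2d, j=1) on {r^2} = -2.

Details: D_4 has order 2*4 = 8 with 5 conjugacy classes, hence 5 irreducibles. Sum of squared dims 1 + 1 + 1 + 1 + 4 = 8 = |G|. Linear characters come from the abelianisation; the 2-dimensional irreps have character r^k -> 2*cos(2*pi*j*k/4), reflections -> 0.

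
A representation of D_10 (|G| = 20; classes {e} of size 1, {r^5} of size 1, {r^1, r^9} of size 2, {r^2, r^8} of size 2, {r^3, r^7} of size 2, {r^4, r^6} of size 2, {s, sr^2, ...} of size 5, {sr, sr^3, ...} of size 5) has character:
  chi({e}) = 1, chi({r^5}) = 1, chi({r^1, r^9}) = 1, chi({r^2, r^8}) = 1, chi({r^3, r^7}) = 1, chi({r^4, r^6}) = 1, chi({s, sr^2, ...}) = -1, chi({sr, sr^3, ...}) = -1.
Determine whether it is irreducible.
Irreducible: <chi, chi> = 1.

Solution. <chi, chi> = (1/|G|) sum_C |C| * |chi(C)|^2 = (1/20)[1*|1|^2 + 1*|1|^2 + 2*|1|^2 + 2*|1|^2 + 2*|1|^2 + 2*|1|^2 + 5*|-1|^2 + 5*|-1|^2]
  = (1/20)[(1) + (1) + (2) + (2) + (2) + (2) + (5) + (5)] = 20/20 = 1.
A character is irreducible iff <chi, chi> = 1, so this representation is irreducible.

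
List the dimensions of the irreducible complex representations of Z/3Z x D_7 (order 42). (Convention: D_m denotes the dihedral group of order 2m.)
Dimensions: 1, 1, 1, 1, 1, 1, 2, 2, 2, 2, 2, 2, 2, 2, 2

There are 15 irreducibles (= number of conjugacy classes). Their dimensions d_i satisfy sum d_i^2 = |G| = 42: 1 + 1 + 1 + 1 + 1 + 1 + 4 + 4 + 4 + 4 + 4 + 4 + 4 + 4 + 4 = 42. (For the product with Z/3Z: each of the 3 1-dim characters of Z/3Z tensors with each irrep of D_7, giving 3 copies of each D_7-dimension.)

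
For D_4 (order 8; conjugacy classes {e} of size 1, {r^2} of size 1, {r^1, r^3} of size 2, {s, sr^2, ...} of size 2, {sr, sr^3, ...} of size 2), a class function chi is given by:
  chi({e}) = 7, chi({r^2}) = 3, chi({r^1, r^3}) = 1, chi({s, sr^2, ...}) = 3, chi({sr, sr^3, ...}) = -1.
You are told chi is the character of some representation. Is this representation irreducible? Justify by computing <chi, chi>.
Not irreducible (reducible): <chi, chi> = 10 > 1.

Why: <chi, chi> = (1/|G|) sum_C |C| * |chi(C)|^2 = (1/8)[1*|7|^2 + 1*|3|^2 + 2*|1|^2 + 2*|3|^2 + 2*|-1|^2]
  = (1/8)[(49) + (9) + (2) + (18) + (2)] = 80/8 = 10.
A character is irreducible iff <chi, chi> = 1, so this representation is reducible.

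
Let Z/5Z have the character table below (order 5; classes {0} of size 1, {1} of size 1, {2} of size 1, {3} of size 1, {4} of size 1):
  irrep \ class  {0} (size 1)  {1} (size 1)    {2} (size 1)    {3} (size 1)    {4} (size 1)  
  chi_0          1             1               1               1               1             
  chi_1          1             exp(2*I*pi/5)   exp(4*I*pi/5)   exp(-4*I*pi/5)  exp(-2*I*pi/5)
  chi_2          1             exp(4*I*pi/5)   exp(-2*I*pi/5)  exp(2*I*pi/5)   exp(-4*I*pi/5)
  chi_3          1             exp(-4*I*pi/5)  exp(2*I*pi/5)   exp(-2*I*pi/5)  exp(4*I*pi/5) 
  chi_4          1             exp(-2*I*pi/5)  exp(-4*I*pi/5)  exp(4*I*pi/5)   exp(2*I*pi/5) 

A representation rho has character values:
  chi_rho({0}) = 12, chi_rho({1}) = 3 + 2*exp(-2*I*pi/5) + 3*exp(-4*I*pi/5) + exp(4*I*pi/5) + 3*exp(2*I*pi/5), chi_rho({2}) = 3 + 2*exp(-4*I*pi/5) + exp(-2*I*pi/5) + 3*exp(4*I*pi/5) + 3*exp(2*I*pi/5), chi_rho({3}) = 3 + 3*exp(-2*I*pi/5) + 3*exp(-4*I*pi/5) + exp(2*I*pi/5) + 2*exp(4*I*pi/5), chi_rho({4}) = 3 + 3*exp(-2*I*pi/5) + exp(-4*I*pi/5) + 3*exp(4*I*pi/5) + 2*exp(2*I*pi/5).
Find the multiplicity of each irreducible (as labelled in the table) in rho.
Multiplicities: chi_0: 3, chi_1: 3, chi_2: 1, chi_3: 3, chi_4: 2.

Explanation: Use <chi_rho, chi> = (1/|G|) sum_C |C| * chi_rho(C) * conj(chi(C)) with |G| = 5 for each irreducible chi in the table:
  <chi_rho, chi_0> = (1/5)[1*(12)*conj(1) + 1*(3 + 2*exp(-2*I*pi/5) + 3*exp(-4*I*pi/5) + exp(4*I*pi/5) + 3*exp(2*I*pi/5))*conj(1) + 1*(3 + 2*exp(-4*I*pi/5) + exp(-2*I*pi/5) + 3*exp(4*I*pi/5) + 3*exp(2*I*pi/5))*conj(1) + 1*(3 + 3*exp(-2*I*pi/5) + 3*exp(-4*I*pi/5) + exp(2*I*pi/5) + 2*exp(4*I*pi/5))*conj(1) + 1*(3 + 3*exp(-2*I*pi/5) + exp(-4*I*pi/5) + 3*exp(4*I*pi/5) + 2*exp(2*I*pi/5))*conj(1)]
      = (1/5)[(12) + (3 + 2*exp(-2*I*pi/5) + 3*exp(-4*I*pi/5) + exp(4*I*pi/5) + 3*exp(2*I*pi/5)) + (3 + 2*exp(-4*I*pi/5) + exp(-2*I*pi/5) + 3*exp(4*I*pi/5) + 3*exp(2*I*pi/5)) + (3 + 3*exp(-2*I*pi/5) + 3*exp(-4*I*pi/5) + exp(2*I*pi/5) + 2*exp(4*I*pi/5)) + (3 + 3*exp(-2*I*pi/5) + exp(-4*I*pi/5) + 3*exp(4*I*pi/5) + 2*exp(2*I*pi/5))] = 15/5 = 3
  <chi_rho, chi_1> = (1/5)[1*(12)*conj(1) + 1*(3 + 2*exp(-2*I*pi/5) + 3*exp(-4*I*pi/5) + exp(4*I*pi/5) + 3*exp(2*I*pi/5))*conj(exp(2*I*pi/5)) + 1*(3 + 2*exp(-4*I*pi/5) + exp(-2*I*pi/5) + 3*exp(4*I*pi/5) + 3*exp(2*I*pi/5))*conj(exp(4*I*pi/5)) + 1*(3 + 3*exp(-2*I*pi/5) + 3*exp(-4*I*pi/5) + exp(2*I*pi/5) + 2*exp(4*I*pi/5))*conj(exp(-4*I*pi/5)) + 1*(3 + 3*exp(-2*I*pi/5) + exp(-4*I*pi/5) + 3*exp(4*I*pi/5) + 2*exp(2*I*pi/5))*conj(exp(-2*I*pi/5))]
      = (1/5)[(12) + (3 + 3*exp(-2*I*pi/5) + 2*exp(-4*I*pi/5) + exp(2*I*pi/5) + 3*exp(4*I*pi/5)) + (3 + 3*exp(-2*I*pi/5) + 3*exp(-4*I*pi/5) + exp(4*I*pi/5) + 2*exp(2*I*pi/5)) + (3 + 2*exp(-2*I*pi/5) + exp(-4*I*pi/5) + 3*exp(4*I*pi/5) + 3*exp(2*I*pi/5)) + (3 + 3*exp(-4*I*pi/5) + exp(-2*I*pi/5) + 2*exp(4*I*pi/5) + 3*exp(2*I*pi/5))] = 15/5 = 3
  <chi_rho, chi_2> = (1/5)[1*(12)*conj(1) + 1*(3 + 2*exp(-2*I*pi/5) + 3*exp(-4*I*pi/5) + exp(4*I*pi/5) + 3*exp(2*I*pi/5))*conj(exp(4*I*pi/5)) + 1*(3 + 2*exp(-4*I*pi/5) + exp(-2*I*pi/5) + 3*exp(4*I*pi/5) + 3*exp(2*I*pi/5))*conj(exp(-2*I*pi/5)) + 1*(3 + 3*exp(-2*I*pi/5) + 3*exp(-4*I*pi/5) + exp(2*I*pi/5) + 2*exp(4*I*pi/5))*conj(exp(2*I*pi/5)) + 1*(3 + 3*exp(-2*I*pi/5) + exp(-4*I*pi/5) + 3*exp(4*I*pi/5) + 2*exp(2*I*pi/5))*conj(exp(-4*I*pi/5))]
      = (1/5)[(12) + (1 + 3*exp(-2*I*pi/5) + 3*exp(-4*I*pi/5) + 2*exp(4*I*pi/5) + 3*exp(2*I*pi/5)) + (1 + 2*exp(-2*I*pi/5) + 3*exp(-4*I*pi/5) + 3*exp(4*I*pi/5) + 3*exp(2*I*pi/5)) + (1 + 3*exp(-2*I*pi/5) + 3*exp(-4*I*pi/5) + 3*exp(4*I*pi/5) + 2*exp(2*I*pi/5)) + (1 + 3*exp(-2*I*pi/5) + 2*exp(-4*I*pi/5) + 3*exp(4*I*pi/5) + 3*exp(2*I*pi/5))] = 5/5 = 1
  <chi_rho, chi_3> = (1/5)[1*(12)*conj(1) + 1*(3 + 2*exp(-2*I*pi/5) + 3*exp(-4*I*pi/5) + exp(4*I*pi/5) + 3*exp(2*I*pi/5))*conj(exp(-4*I*pi/5)) + 1*(3 + 2*exp(-4*I*pi/5) + exp(-2*I*pi/5) + 3*exp(4*I*pi/5) + 3*exp(2*I*pi/5))*conj(exp(2*I*pi/5)) + 1*(3 + 3*exp(-2*I*pi/5) + 3*exp(-4*I*pi/5) + exp(2*I*pi/5) + 2*exp(4*I*pi/5))*conj(exp(-2*I*pi/5)) + 1*(3 + 3*exp(-2*I*pi/5) + exp(-4*I*pi/5) + 3*exp(4*I*pi/5) + 2*exp(2*I*pi/5))*conj(exp(4*I*pi/5))]
      = (1/5)[(12) + (3 + 3*exp(-4*I*pi/5) + exp(-2*I*pi/5) + 3*exp(4*I*pi/5) + 2*exp(2*I*pi/5)) + (3 + 3*exp(-2*I*pi/5) + exp(-4*I*pi/5) + 2*exp(4*I*pi/5) + 3*exp(2*I*pi/5)) + (3 + 3*exp(-2*I*pi/5) + 2*exp(-4*I*pi/5) + exp(4*I*pi/5) + 3*exp(2*I*pi/5)) + (3 + 2*exp(-2*I*pi/5) + 3*exp(-4*I*pi/5) + exp(2*I*pi/5) + 3*exp(4*I*pi/5))] = 15/5 = 3
  <chi_rho, chi_4> = (1/5)[1*(12)*conj(1) + 1*(3 + 2*exp(-2*I*pi/5) + 3*exp(-4*I*pi/5) + exp(4*I*pi/5) + 3*exp(2*I*pi/5))*conj(exp(-2*I*pi/5)) + 1*(3 + 2*exp(-4*I*pi/5) + exp(-2*I*pi/5) + 3*exp(4*I*pi/5) + 3*exp(2*I*pi/5))*conj(exp(-4*I*pi/5)) + 1*(3 + 3*exp(-2*I*pi/5) + 3*exp(-4*I*pi/5) + exp(2*I*pi/5) + 2*exp(4*I*pi/5))*conj(exp(4*I*pi/5)) + 1*(3 + 3*exp(-2*I*pi/5) + exp(-4*I*pi/5) + 3*exp(4*I*pi/5) + 2*exp(2*I*pi/5))*conj(exp(2*I*pi/5))]
      = (1/5)[(12) + (2 + 3*exp(-2*I*pi/5) + exp(-4*I*pi/5) + 3*exp(4*I*pi/5) + 3*exp(2*I*pi/5)) + (2 + 3*exp(-2*I*pi/5) + 3*exp(-4*I*pi/5) + exp(2*I*pi/5) + 3*exp(4*I*pi/5)) + (2 + 3*exp(-4*I*pi/5) + exp(-2*I*pi/5) + 3*exp(4*I*pi/5) + 3*exp(2*I*pi/5)) + (2 + 3*exp(-2*I*pi/5) + 3*exp(-4*I*pi/5) + exp(4*I*pi/5) + 3*exp(2*I*pi/5))] = 10/5 = 2
(Exp terms are combined using exp(i*s)*conj(exp(i*t)) = exp(i*(s-t)), and sums of them are collapsed using the identity that for every m > 1 the m distinct m-th roots of unity sum to 0, e.g. 1 + exp(2*I*pi/3) + exp(-2*I*pi/3) = 0.)
Dimension check: dim(rho) = sum (mult * dim) = 3*1 + 3*1 + 1*1 + 3*1 + 2*1 = 12 = chi_rho(e) = 12.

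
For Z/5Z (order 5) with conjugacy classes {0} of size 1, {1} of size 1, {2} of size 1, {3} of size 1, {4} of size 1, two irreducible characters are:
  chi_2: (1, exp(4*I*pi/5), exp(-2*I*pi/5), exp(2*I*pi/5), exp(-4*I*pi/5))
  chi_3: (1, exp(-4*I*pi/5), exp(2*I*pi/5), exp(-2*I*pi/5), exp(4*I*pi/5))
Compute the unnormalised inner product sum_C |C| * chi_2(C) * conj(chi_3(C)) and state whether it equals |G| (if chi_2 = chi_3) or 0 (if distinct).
Sum = 0; so <chi_2, chi_3> = 0 (distinct irreducibles are orthogonal).

Explanation: Compute term by term over conjugacy classes (|C| * chi_2(C) * conj(chi_3(C))):
  1*(1)*conj(1) + 1*(exp(4*I*pi/5))*conj(exp(-4*I*pi/5)) + 1*(exp(-2*I*pi/5))*conj(exp(2*I*pi/5)) + 1*(exp(2*I*pi/5))*conj(exp(-2*I*pi/5)) + 1*(exp(-4*I*pi/5))*conj(exp(4*I*pi/5))
  = (1) + (exp(-2*I*pi/5)) + (exp(-4*I*pi/5)) + (exp(4*I*pi/5)) + (exp(2*I*pi/5))
  = 0.
(Exp terms are combined using exp(i*s)*conj(exp(i*t)) = exp(i*(s-t)), and sums of them are collapsed using the identity that for every m > 1 the m distinct m-th roots of unity sum to 0, e.g. 1 + exp(2*I*pi/3) + exp(-2*I*pi/3) = 0.)
Dividing by |G| = 5 gives 0/5 = 0, matching the row-orthogonality relation <chi_2, chi_3> = [chi_2 = chi_3].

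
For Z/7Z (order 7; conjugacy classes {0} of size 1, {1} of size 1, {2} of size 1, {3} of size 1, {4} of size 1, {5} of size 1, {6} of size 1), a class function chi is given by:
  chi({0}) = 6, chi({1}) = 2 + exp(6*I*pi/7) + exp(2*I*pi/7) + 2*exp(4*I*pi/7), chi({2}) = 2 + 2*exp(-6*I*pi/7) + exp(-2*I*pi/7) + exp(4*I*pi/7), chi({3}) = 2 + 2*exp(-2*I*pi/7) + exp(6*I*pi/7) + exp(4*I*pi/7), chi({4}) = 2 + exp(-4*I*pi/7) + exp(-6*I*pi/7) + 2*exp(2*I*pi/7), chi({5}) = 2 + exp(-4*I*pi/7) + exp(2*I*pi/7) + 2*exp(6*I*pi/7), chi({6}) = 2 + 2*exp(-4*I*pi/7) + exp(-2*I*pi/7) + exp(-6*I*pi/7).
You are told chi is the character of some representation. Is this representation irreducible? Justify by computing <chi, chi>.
Not irreducible (reducible): <chi, chi> = 10 > 1.

Working: <chi, chi> = (1/|G|) sum_C |C| * |chi(C)|^2 = (1/7)[1*|6|^2 + 1*|2 + exp(6*I*pi/7) + exp(2*I*pi/7) + 2*exp(4*I*pi/7)|^2 + 1*|2 + 2*exp(-6*I*pi/7) + exp(-2*I*pi/7) + exp(4*I*pi/7)|^2 + 1*|2 + 2*exp(-2*I*pi/7) + exp(6*I*pi/7) + exp(4*I*pi/7)|^2 + 1*|2 + exp(-4*I*pi/7) + exp(-6*I*pi/7) + 2*exp(2*I*pi/7)|^2 + 1*|2 + exp(-4*I*pi/7) + exp(2*I*pi/7) + 2*exp(6*I*pi/7)|^2 + 1*|2 + 2*exp(-4*I*pi/7) + exp(-2*I*pi/7) + exp(-6*I*pi/7)|^2]
  = (1/7)[(36) + (10 + 5*exp(-4*I*pi/7) + 6*exp(-2*I*pi/7) + 2*exp(-6*I*pi/7) + 2*exp(6*I*pi/7) + 6*exp(2*I*pi/7) + 5*exp(4*I*pi/7)) + (10 + 6*exp(-4*I*pi/7) + 5*exp(-6*I*pi/7) + 2*exp(-2*I*pi/7) + 2*exp(2*I*pi/7) + 5*exp(6*I*pi/7) + 6*exp(4*I*pi/7)) + (10 + 5*exp(-2*I*pi/7) + 6*exp(-6*I*pi/7) + 2*exp(-4*I*pi/7) + 2*exp(4*I*pi/7) + 6*exp(6*I*pi/7) + 5*exp(2*I*pi/7)) + (10 + 5*exp(-2*I*pi/7) + 6*exp(-6*I*pi/7) + 2*exp(-4*I*pi/7) + 2*exp(4*I*pi/7) + 6*exp(6*I*pi/7) + 5*exp(2*I*pi/7)) + (10 + 6*exp(-4*I*pi/7) + 5*exp(-6*I*pi/7) + 2*exp(-2*I*pi/7) + 2*exp(2*I*pi/7) + 5*exp(6*I*pi/7) + 6*exp(4*I*pi/7)) + (10 + 5*exp(-4*I*pi/7) + 6*exp(-2*I*pi/7) + 2*exp(-6*I*pi/7) + 2*exp(6*I*pi/7) + 6*exp(2*I*pi/7) + 5*exp(4*I*pi/7))] = 70/7 = 10.
(Exp terms are combined using exp(i*s)*conj(exp(i*t)) = exp(i*(s-t)), and sums of them are collapsed using the identity that for every m > 1 the m distinct m-th roots of unity sum to 0, e.g. 1 + exp(2*I*pi/3) + exp(-2*I*pi/3) = 0.)
A character is irreducible iff <chi, chi> = 1, so this representation is reducible.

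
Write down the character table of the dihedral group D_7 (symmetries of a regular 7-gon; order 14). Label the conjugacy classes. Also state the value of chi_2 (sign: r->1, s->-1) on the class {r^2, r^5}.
Conjugacy classes: {e} of size 1, {r^1, r^6} of size 2, {r^2, r^5} of size 2, {r^3, r^4} of size 2, {s, sr, ..., sr^6} of size 7.
Character table:
  irrep \ class              {e} (size 1)  {r^1, r^6} (size 2)  {r^2, r^5} (size 2)  {r^3, r^4} (size 2)  {s, sr, ..., sr^6} (size 7)
  chi_1 (triv)               1             1                    1                    1                    1                          
  chi_2 (sign: r->1, s->-1)  1             1                    1                    1                    -1                         
  chi_3 (2d, j=1)            2             2*cos(2*pi/7)        -2*cos(3*pi/7)       -2*cos(pi/7)         0                          
  chi_4 (2d, j=2)            2             -2*cos(3*pi/7)       -2*cos(pi/7)         2*cos(2*pi/7)        0                          
  chi_5 (2d, j=3)            2             -2*cos(pi/7)         2*cos(2*pi/7)        -2*cos(3*pi/7)       0                          

Spot check: chi_2 (sign: r->1, s->-1) on {r^2, r^5} = 1.

Solution. D_7 has order 2*7 = 14 with 5 conjugacy classes, hence 5 irreducibles. Sum of squared dims 1 + 1 + 4 + 4 + 4 = 14 = |G|. Linear characters come from the abelianisation; the 2-dimensional irreps have character r^k -> 2*cos(2*pi*j*k/7), reflections -> 0.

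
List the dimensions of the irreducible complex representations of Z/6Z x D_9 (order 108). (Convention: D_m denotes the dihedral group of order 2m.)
Dimensions: 1, 1, 1, 1, 1, 1, 1, 1, 1, 1, 1, 1, 2, 2, 2, 2, 2, 2, 2, 2, 2, 2, 2, 2, 2, 2, 2, 2, 2, 2, 2, 2, 2, 2, 2, 2

Solution. There are 36 irreducibles (= number of conjugacy classes). Their dimensions d_i satisfy sum d_i^2 = |G| = 108: 1 + 1 + 1 + 1 + 1 + 1 + 1 + 1 + 1 + 1 + 1 + 1 + 4 + 4 + 4 + 4 + 4 + 4 + 4 + 4 + 4 + 4 + 4 + 4 + 4 + 4 + 4 + 4 + 4 + 4 + 4 + 4 + 4 + 4 + 4 + 4 = 108. (For the product with Z/6Z: each of the 6 1-dim characters of Z/6Z tensors with each irrep of D_9, giving 6 copies of each D_9-dimension.)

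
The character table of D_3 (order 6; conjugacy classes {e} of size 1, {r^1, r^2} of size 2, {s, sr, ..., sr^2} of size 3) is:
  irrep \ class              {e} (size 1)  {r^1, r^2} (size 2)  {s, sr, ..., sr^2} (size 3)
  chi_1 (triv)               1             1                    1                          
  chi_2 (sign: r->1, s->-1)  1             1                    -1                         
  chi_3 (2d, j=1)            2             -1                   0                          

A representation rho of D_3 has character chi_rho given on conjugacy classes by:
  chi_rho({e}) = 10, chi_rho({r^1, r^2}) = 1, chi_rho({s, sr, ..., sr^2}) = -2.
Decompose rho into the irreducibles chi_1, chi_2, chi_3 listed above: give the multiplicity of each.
Multiplicities: chi_1: 1, chi_2: 3, chi_3: 3.

Working: Use <chi_rho, chi> = (1/|G|) sum_C |C| * chi_rho(C) * conj(chi(C)) with |G| = 6 for each irreducible chi in the table:
  <chi_rho, chi_1> = (1/6)[1*(10)*conj(1) + 2*(1)*conj(1) + 3*(-2)*conj(1)]
      = (1/6)[(10) + (2) + (-6)] = 6/6 = 1
  <chi_rho, chi_2> = (1/6)[1*(10)*conj(1) + 2*(1)*conj(1) + 3*(-2)*conj(-1)]
      = (1/6)[(10) + (2) + (6)] = 18/6 = 3
  <chi_rho, chi_3> = (1/6)[1*(10)*conj(2) + 2*(1)*conj(-1) + 3*(-2)*conj(0)]
      = (1/6)[(20) + (-2) + (0)] = 18/6 = 3
Dimension check: dim(rho) = sum (mult * dim) = 1*1 + 3*1 + 3*2 = 10 = chi_rho(e) = 10.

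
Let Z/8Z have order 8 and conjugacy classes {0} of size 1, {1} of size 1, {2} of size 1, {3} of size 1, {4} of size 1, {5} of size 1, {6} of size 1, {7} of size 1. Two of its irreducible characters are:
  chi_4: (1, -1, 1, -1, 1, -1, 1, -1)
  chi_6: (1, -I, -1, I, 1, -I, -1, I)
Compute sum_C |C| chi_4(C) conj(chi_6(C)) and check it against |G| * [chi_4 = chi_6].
Sum = 0; so <chi_4, chi_6> = 0 (distinct irreducibles are orthogonal).

Solution. Compute term by term over conjugacy classes (|C| * chi_4(C) * conj(chi_6(C))):
  1*(1)*conj(1) + 1*(-1)*conj(-I) + 1*(1)*conj(-1) + 1*(-1)*conj(I) + 1*(1)*conj(1) + 1*(-1)*conj(-I) + 1*(1)*conj(-1) + 1*(-1)*conj(I)
  = (1) + (-I) + (-1) + (I) + (1) + (-I) + (-1) + (I)
  = 0.
(Exp terms are combined using exp(i*s)*conj(exp(i*t)) = exp(i*(s-t)), and sums of them are collapsed using the identity that for every m > 1 the m distinct m-th roots of unity sum to 0, e.g. 1 + exp(2*I*pi/3) + exp(-2*I*pi/3) = 0.)
Dividing by |G| = 8 gives 0/8 = 0, matching the row-orthogonality relation <chi_4, chi_6> = [chi_4 = chi_6].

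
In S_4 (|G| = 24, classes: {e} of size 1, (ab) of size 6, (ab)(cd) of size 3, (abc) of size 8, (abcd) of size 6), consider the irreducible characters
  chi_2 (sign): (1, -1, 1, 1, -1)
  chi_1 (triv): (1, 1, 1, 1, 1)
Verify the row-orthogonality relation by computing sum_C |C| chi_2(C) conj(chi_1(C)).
Sum = 0; so <chi_2, chi_1> = 0 (distinct irreducibles are orthogonal).

Working: Compute term by term over conjugacy classes (|C| * chi_2(C) * conj(chi_1(C))):
  1*(1)*conj(1) + 6*(-1)*conj(1) + 3*(1)*conj(1) + 8*(1)*conj(1) + 6*(-1)*conj(1)
  = (1) + (-6) + (3) + (8) + (-6)
  = 0.
Dividing by |G| = 24 gives 0/24 = 0, matching the row-orthogonality relation <chi_2, chi_1> = [chi_2 = chi_1].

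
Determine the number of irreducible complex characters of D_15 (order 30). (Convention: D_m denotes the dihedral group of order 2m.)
9

The number of irreducible complex representations of a finite group equals its number of conjugacy classes. D_15 has 9 conjugacy classes ((n+3)/2 for n odd), so D_15 (order 30) has exactly 9 irreducible complex representations.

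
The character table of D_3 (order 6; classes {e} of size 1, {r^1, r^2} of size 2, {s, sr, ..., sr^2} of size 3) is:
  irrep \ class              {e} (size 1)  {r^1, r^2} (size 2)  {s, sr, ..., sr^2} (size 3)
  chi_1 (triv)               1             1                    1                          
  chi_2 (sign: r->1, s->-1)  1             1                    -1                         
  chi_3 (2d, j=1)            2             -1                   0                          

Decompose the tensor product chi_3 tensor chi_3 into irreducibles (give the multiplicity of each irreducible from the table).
chi_3 tensor chi_3 = chi_1 + chi_2 + chi_3 (all other irreducibles have multiplicity 0).

Why: The character of a tensor product is the pointwise product (chi_3 * chi_3)(C) = chi_3(C) * chi_3(C):
  {e}: (2)*(2), {r^1, r^2}: (-1)*(-1), {s, sr, ..., sr^2}: (0)*(0)
so (chi_3 * chi_3) takes values
  {e} -> 4, {r^1, r^2} -> 1, {s, sr, ..., sr^2} -> 0.
Now take the inner product of this character with each irreducible chi from the table, <chi_3*chi_3, chi> = (1/6) sum_C |C| (chi_3*chi_3)(C) conj(chi(C)):
  <chi_3*chi_3, chi_1> = (1/6)[1*(4)*conj(1) + 2*(1)*conj(1) + 3*(0)*conj(1)]
      = (1/6)[(4) + (2) + (0)] = 6/6 = 1
  <chi_3*chi_3, chi_2> = (1/6)[1*(4)*conj(1) + 2*(1)*conj(1) + 3*(0)*conj(-1)]
      = (1/6)[(4) + (2) + (0)] = 6/6 = 1
  <chi_3*chi_3, chi_3> = (1/6)[1*(4)*conj(2) + 2*(1)*conj(-1) + 3*(0)*conj(0)]
      = (1/6)[(8) + (-2) + (0)] = 6/6 = 1
Hence the multiplicities are chi_1: 1, chi_2: 1, chi_3: 1. Dimension check: dim(chi_3)*dim(chi_3) = 2*2 = 4 and sum (mult * dim) = 1*1 + 1*1 + 1*2 = 4.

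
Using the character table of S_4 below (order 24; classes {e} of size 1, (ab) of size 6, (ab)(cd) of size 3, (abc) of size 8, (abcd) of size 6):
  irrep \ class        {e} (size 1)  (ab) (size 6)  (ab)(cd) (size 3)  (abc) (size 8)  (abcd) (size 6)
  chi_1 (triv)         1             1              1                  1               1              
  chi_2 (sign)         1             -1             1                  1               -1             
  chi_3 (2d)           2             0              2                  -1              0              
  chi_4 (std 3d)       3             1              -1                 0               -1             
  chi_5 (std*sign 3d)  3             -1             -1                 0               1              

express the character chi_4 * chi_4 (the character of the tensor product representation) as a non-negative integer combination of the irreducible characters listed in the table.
chi_4 tensor chi_4 = chi_1 + chi_3 + chi_4 + chi_5 (all other irreducibles have multiplicity 0).

The character of a tensor product is the pointwise product (chi_4 * chi_4)(C) = chi_4(C) * chi_4(C):
  {e}: (3)*(3), (ab): (1)*(1), (ab)(cd): (-1)*(-1), (abc): (0)*(0), (abcd): (-1)*(-1)
so (chi_4 * chi_4) takes values
  {e} -> 9, (ab) -> 1, (ab)(cd) -> 1, (abc) -> 0, (abcd) -> 1.
Now take the inner product of this character with each irreducible chi from the table, <chi_4*chi_4, chi> = (1/24) sum_C |C| (chi_4*chi_4)(C) conj(chi(C)):
  <chi_4*chi_4, chi_1> = (1/24)[1*(9)*conj(1) + 6*(1)*conj(1) + 3*(1)*conj(1) + 8*(0)*conj(1) + 6*(1)*conj(1)]
      = (1/24)[(9) + (6) + (3) + (0) + (6)] = 24/24 = 1
  <chi_4*chi_4, chi_2> = (1/24)[1*(9)*conj(1) + 6*(1)*conj(-1) + 3*(1)*conj(1) + 8*(0)*conj(1) + 6*(1)*conj(-1)]
      = (1/24)[(9) + (-6) + (3) + (0) + (-6)] = 0/24 = 0
  <chi_4*chi_4, chi_3> = (1/24)[1*(9)*conj(2) + 6*(1)*conj(0) + 3*(1)*conj(2) + 8*(0)*conj(-1) + 6*(1)*conj(0)]
      = (1/24)[(18) + (0) + (6) + (0) + (0)] = 24/24 = 1
  <chi_4*chi_4, chi_4> = (1/24)[1*(9)*conj(3) + 6*(1)*conj(1) + 3*(1)*conj(-1) + 8*(0)*conj(0) + 6*(1)*conj(-1)]
      = (1/24)[(27) + (6) + (-3) + (0) + (-6)] = 24/24 = 1
  <chi_4*chi_4, chi_5> = (1/24)[1*(9)*conj(3) + 6*(1)*conj(-1) + 3*(1)*conj(-1) + 8*(0)*conj(0) + 6*(1)*conj(1)]
      = (1/24)[(27) + (-6) + (-3) + (0) + (6)] = 24/24 = 1
Hence the multiplicities are chi_1: 1, chi_3: 1, chi_4: 1, chi_5: 1. Dimension check: dim(chi_4)*dim(chi_4) = 3*3 = 9 and sum (mult * dim) = 1*1 + 1*2 + 1*3 + 1*3 = 9.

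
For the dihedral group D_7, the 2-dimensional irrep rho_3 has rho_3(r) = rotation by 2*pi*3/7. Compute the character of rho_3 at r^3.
chi_{rho_3}(r^3) = 2*cos(2*pi*3*3/7) = -2*cos(3*pi/7)

Argument: rho_3(r^3) is rotation by angle 2*pi*3*3/7, whose trace is 2*cos(2*pi*3*3/7) = -2*cos(3*pi/7).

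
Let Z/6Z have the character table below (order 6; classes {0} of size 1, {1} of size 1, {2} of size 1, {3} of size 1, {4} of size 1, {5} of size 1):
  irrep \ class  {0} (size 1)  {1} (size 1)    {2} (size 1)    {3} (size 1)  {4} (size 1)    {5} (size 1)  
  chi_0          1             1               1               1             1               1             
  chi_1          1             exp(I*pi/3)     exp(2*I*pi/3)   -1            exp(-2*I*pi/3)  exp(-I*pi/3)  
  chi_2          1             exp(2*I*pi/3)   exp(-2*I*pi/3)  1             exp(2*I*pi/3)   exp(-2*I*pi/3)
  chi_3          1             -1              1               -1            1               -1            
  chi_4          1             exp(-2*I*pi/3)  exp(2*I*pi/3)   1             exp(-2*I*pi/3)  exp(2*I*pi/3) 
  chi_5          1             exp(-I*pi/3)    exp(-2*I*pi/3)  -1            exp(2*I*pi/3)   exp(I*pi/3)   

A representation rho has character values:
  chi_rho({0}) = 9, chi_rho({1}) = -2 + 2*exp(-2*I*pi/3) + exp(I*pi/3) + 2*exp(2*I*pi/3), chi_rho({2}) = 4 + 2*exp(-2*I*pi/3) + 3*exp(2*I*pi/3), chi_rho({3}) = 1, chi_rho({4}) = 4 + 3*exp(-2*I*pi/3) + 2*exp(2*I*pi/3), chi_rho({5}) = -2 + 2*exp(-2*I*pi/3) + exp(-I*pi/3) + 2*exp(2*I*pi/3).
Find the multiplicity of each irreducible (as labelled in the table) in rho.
Multiplicities: chi_0: 1, chi_1: 1, chi_2: 2, chi_3: 3, chi_4: 2, chi_5: 0.

Explanation: Use <chi_rho, chi> = (1/|G|) sum_C |C| * chi_rho(C) * conj(chi(C)) with |G| = 6 for each irreducible chi in the table:
  <chi_rho, chi_0> = (1/6)[1*(9)*conj(1) + 1*(-2 + 2*exp(-2*I*pi/3) + exp(I*pi/3) + 2*exp(2*I*pi/3))*conj(1) + 1*(4 + 2*exp(-2*I*pi/3) + 3*exp(2*I*pi/3))*conj(1) + 1*(1)*conj(1) + 1*(4 + 3*exp(-2*I*pi/3) + 2*exp(2*I*pi/3))*conj(1) + 1*(-2 + 2*exp(-2*I*pi/3) + exp(-I*pi/3) + 2*exp(2*I*pi/3))*conj(1)]
      = (1/6)[(9) + (-2 + 2*exp(-2*I*pi/3) + exp(I*pi/3) + 2*exp(2*I*pi/3)) + (4 + 2*exp(-2*I*pi/3) + 3*exp(2*I*pi/3)) + (1) + (4 + 3*exp(-2*I*pi/3) + 2*exp(2*I*pi/3)) + (-2 + 2*exp(-2*I*pi/3) + exp(-I*pi/3) + 2*exp(2*I*pi/3))] = 6/6 = 1
  <chi_rho, chi_1> = (1/6)[1*(9)*conj(1) + 1*(-2 + 2*exp(-2*I*pi/3) + exp(I*pi/3) + 2*exp(2*I*pi/3))*conj(exp(I*pi/3)) + 1*(4 + 2*exp(-2*I*pi/3) + 3*exp(2*I*pi/3))*conj(exp(2*I*pi/3)) + 1*(1)*conj(-1) + 1*(4 + 3*exp(-2*I*pi/3) + 2*exp(2*I*pi/3))*conj(exp(-2*I*pi/3)) + 1*(-2 + 2*exp(-2*I*pi/3) + exp(-I*pi/3) + 2*exp(2*I*pi/3))*conj(exp(-I*pi/3))]
      = (1/6)[(9) + (-1 - 2*exp(-I*pi/3) + 2*exp(I*pi/3)) + (3 + 4*exp(-2*I*pi/3) + 2*exp(2*I*pi/3)) + (-1) + (3 + 2*exp(-2*I*pi/3) + 4*exp(2*I*pi/3)) + (-1 - 2*exp(I*pi/3) + 2*exp(-I*pi/3))] = 6/6 = 1
  <chi_rho, chi_2> = (1/6)[1*(9)*conj(1) + 1*(-2 + 2*exp(-2*I*pi/3) + exp(I*pi/3) + 2*exp(2*I*pi/3))*conj(exp(2*I*pi/3)) + 1*(4 + 2*exp(-2*I*pi/3) + 3*exp(2*I*pi/3))*conj(exp(-2*I*pi/3)) + 1*(1)*conj(1) + 1*(4 + 3*exp(-2*I*pi/3) + 2*exp(2*I*pi/3))*conj(exp(2*I*pi/3)) + 1*(-2 + 2*exp(-2*I*pi/3) + exp(-I*pi/3) + 2*exp(2*I*pi/3))*conj(exp(-2*I*pi/3))]
      = (1/6)[(9) + (2 + exp(-I*pi/3) + 2*exp(2*I*pi/3) - 2*exp(-2*I*pi/3)) + (2 + 3*exp(-2*I*pi/3) + 4*exp(2*I*pi/3)) + (1) + (2 + 4*exp(-2*I*pi/3) + 3*exp(2*I*pi/3)) + (2 + 2*exp(-2*I*pi/3) - 2*exp(2*I*pi/3) + exp(I*pi/3))] = 12/6 = 2
  <chi_rho, chi_3> = (1/6)[1*(9)*conj(1) + 1*(-2 + 2*exp(-2*I*pi/3) + exp(I*pi/3) + 2*exp(2*I*pi/3))*conj(-1) + 1*(4 + 2*exp(-2*I*pi/3) + 3*exp(2*I*pi/3))*conj(1) + 1*(1)*conj(-1) + 1*(4 + 3*exp(-2*I*pi/3) + 2*exp(2*I*pi/3))*conj(1) + 1*(-2 + 2*exp(-2*I*pi/3) + exp(-I*pi/3) + 2*exp(2*I*pi/3))*conj(-1)]
      = (1/6)[(9) + (2 - 2*exp(2*I*pi/3) - exp(I*pi/3) - 2*exp(-2*I*pi/3)) + (4 + 2*exp(-2*I*pi/3) + 3*exp(2*I*pi/3)) + (-1) + (4 + 3*exp(-2*I*pi/3) + 2*exp(2*I*pi/3)) + (2 - 2*exp(2*I*pi/3) - exp(-I*pi/3) - 2*exp(-2*I*pi/3))] = 18/6 = 3
  <chi_rho, chi_4> = (1/6)[1*(9)*conj(1) + 1*(-2 + 2*exp(-2*I*pi/3) + exp(I*pi/3) + 2*exp(2*I*pi/3))*conj(exp(-2*I*pi/3)) + 1*(4 + 2*exp(-2*I*pi/3) + 3*exp(2*I*pi/3))*conj(exp(2*I*pi/3)) + 1*(1)*conj(1) + 1*(4 + 3*exp(-2*I*pi/3) + 2*exp(2*I*pi/3))*conj(exp(-2*I*pi/3)) + 1*(-2 + 2*exp(-2*I*pi/3) + exp(-I*pi/3) + 2*exp(2*I*pi/3))*conj(exp(2*I*pi/3))]
      = (1/6)[(9) + (1 + 2*exp(-2*I*pi/3) - 2*exp(2*I*pi/3)) + (3 + 4*exp(-2*I*pi/3) + 2*exp(2*I*pi/3)) + (1) + (3 + 2*exp(-2*I*pi/3) + 4*exp(2*I*pi/3)) + (1 + 2*exp(2*I*pi/3) - 2*exp(-2*I*pi/3))] = 12/6 = 2
  <chi_rho, chi_5> = (1/6)[1*(9)*conj(1) + 1*(-2 + 2*exp(-2*I*pi/3) + exp(I*pi/3) + 2*exp(2*I*pi/3))*conj(exp(-I*pi/3)) + 1*(4 + 2*exp(-2*I*pi/3) + 3*exp(2*I*pi/3))*conj(exp(-2*I*pi/3)) + 1*(1)*conj(-1) + 1*(4 + 3*exp(-2*I*pi/3) + 2*exp(2*I*pi/3))*conj(exp(2*I*pi/3)) + 1*(-2 + 2*exp(-2*I*pi/3) + exp(-I*pi/3) + 2*exp(2*I*pi/3))*conj(exp(I*pi/3))]
      = (1/6)[(9) + (-2 - 2*exp(I*pi/3) + 2*exp(-I*pi/3) + exp(2*I*pi/3)) + (2 + 3*exp(-2*I*pi/3) + 4*exp(2*I*pi/3)) + (-1) + (2 + 4*exp(-2*I*pi/3) + 3*exp(2*I*pi/3)) + (-2 + exp(-2*I*pi/3) - 2*exp(-I*pi/3) + 2*exp(I*pi/3))] = 0/6 = 0
(Exp terms are combined using exp(i*s)*conj(exp(i*t)) = exp(i*(s-t)), and sums of them are collapsed using the identity that for every m > 1 the m distinct m-th roots of unity sum to 0, e.g. 1 + exp(2*I*pi/3) + exp(-2*I*pi/3) = 0.)
Dimension check: dim(rho) = sum (mult * dim) = 1*1 + 1*1 + 2*1 + 3*1 + 2*1 + 0*1 = 9 = chi_rho(e) = 9.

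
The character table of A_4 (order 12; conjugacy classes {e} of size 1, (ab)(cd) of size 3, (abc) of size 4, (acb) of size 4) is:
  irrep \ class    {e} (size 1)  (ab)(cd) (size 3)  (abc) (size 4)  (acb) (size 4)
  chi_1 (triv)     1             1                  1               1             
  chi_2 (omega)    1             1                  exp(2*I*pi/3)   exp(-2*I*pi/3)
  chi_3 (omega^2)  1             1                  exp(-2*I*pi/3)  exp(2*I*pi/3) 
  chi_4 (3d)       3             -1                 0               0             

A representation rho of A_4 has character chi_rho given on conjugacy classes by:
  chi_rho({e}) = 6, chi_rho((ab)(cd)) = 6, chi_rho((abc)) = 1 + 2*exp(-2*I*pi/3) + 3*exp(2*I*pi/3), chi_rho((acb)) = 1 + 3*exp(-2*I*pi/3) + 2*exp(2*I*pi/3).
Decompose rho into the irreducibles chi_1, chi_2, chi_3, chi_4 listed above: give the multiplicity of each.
Multiplicities: chi_1: 1, chi_2: 3, chi_3: 2, chi_4: 0.

Why: Use <chi_rho, chi> = (1/|G|) sum_C |C| * chi_rho(C) * conj(chi(C)) with |G| = 12 for each irreducible chi in the table:
  <chi_rho, chi_1> = (1/12)[1*(6)*conj(1) + 3*(6)*conj(1) + 4*(1 + 2*exp(-2*I*pi/3) + 3*exp(2*I*pi/3))*conj(1) + 4*(1 + 3*exp(-2*I*pi/3) + 2*exp(2*I*pi/3))*conj(1)]
      = (1/12)[(6) + (18) + (4 + 8*exp(-2*I*pi/3) + 12*exp(2*I*pi/3)) + (4 + 12*exp(-2*I*pi/3) + 8*exp(2*I*pi/3))] = 12/12 = 1
  <chi_rho, chi_2> = (1/12)[1*(6)*conj(1) + 3*(6)*conj(1) + 4*(1 + 2*exp(-2*I*pi/3) + 3*exp(2*I*pi/3))*conj(exp(2*I*pi/3)) + 4*(1 + 3*exp(-2*I*pi/3) + 2*exp(2*I*pi/3))*conj(exp(-2*I*pi/3))]
      = (1/12)[(6) + (18) + (12 + 4*exp(-2*I*pi/3) + 8*exp(2*I*pi/3)) + (12 + 8*exp(-2*I*pi/3) + 4*exp(2*I*pi/3))] = 36/12 = 3
  <chi_rho, chi_3> = (1/12)[1*(6)*conj(1) + 3*(6)*conj(1) + 4*(1 + 2*exp(-2*I*pi/3) + 3*exp(2*I*pi/3))*conj(exp(-2*I*pi/3)) + 4*(1 + 3*exp(-2*I*pi/3) + 2*exp(2*I*pi/3))*conj(exp(2*I*pi/3))]
      = (1/12)[(6) + (18) + (8 + 12*exp(-2*I*pi/3) + 4*exp(2*I*pi/3)) + (8 + 4*exp(-2*I*pi/3) + 12*exp(2*I*pi/3))] = 24/12 = 2
  <chi_rho, chi_4> = (1/12)[1*(6)*conj(3) + 3*(6)*conj(-1) + 4*(1 + 2*exp(-2*I*pi/3) + 3*exp(2*I*pi/3))*conj(0) + 4*(1 + 3*exp(-2*I*pi/3) + 2*exp(2*I*pi/3))*conj(0)]
      = (1/12)[(18) + (-18) + (0) + (0)] = 0/12 = 0
(Exp terms are combined using exp(i*s)*conj(exp(i*t)) = exp(i*(s-t)), and sums of them are collapsed using the identity that for every m > 1 the m distinct m-th roots of unity sum to 0, e.g. 1 + exp(2*I*pi/3) + exp(-2*I*pi/3) = 0.)
Dimension check: dim(rho) = sum (mult * dim) = 1*1 + 3*1 + 2*1 + 0*3 = 6 = chi_rho(e) = 6.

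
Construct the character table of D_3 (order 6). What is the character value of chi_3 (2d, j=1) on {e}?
Conjugacy classes: {e} of size 1, {r^1, r^2} of size 2, {s, sr, ..., sr^2} of size 3.
Character table:
  irrep \ class              {e} (size 1)  {r^1, r^2} (size 2)  {s, sr, ..., sr^2} (size 3)
  chi_1 (triv)               1             1                    1                          
  chi_2 (sign: r->1, s->-1)  1             1                    -1                         
  chi_3 (2d, j=1)            2             -1                   0                          

Spot check: chi_3 (2d, j=1) on {e} = 2.

Reasoning: D_3 has order 2*3 = 6 with 3 conjugacy classes, hence 3 irreducibles. Sum of squared dims 1 + 1 + 4 = 6 = |G|. Linear characters come from the abelianisation; the 2-dimensional irreps have character r^k -> 2*cos(2*pi*j*k/3), reflections -> 0.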